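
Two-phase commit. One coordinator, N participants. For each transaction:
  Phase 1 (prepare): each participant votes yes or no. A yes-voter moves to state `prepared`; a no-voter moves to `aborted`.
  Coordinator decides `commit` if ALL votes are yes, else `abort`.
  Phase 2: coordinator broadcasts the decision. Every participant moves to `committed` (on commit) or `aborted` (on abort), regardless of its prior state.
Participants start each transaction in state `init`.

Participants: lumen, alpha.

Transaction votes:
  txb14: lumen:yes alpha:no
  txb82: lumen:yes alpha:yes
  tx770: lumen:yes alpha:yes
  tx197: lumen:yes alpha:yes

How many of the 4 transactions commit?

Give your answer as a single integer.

Answer: 3

Derivation:
txb14: no from alpha -> abort (commits=0)
txb82: all yes -> commit (commits=1)
tx770: all yes -> commit (commits=2)
tx197: all yes -> commit (commits=3)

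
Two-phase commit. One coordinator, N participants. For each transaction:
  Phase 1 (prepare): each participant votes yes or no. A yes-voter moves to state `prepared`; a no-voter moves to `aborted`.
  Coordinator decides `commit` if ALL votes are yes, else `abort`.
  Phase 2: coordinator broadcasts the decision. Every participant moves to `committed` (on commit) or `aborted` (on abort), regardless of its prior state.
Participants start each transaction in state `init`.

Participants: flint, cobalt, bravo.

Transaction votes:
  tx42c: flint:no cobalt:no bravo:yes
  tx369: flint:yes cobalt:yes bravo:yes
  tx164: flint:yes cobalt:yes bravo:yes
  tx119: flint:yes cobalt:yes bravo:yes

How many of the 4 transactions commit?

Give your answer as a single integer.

tx42c: no from flint, cobalt -> abort (commits=0)
tx369: all yes -> commit (commits=1)
tx164: all yes -> commit (commits=2)
tx119: all yes -> commit (commits=3)

Answer: 3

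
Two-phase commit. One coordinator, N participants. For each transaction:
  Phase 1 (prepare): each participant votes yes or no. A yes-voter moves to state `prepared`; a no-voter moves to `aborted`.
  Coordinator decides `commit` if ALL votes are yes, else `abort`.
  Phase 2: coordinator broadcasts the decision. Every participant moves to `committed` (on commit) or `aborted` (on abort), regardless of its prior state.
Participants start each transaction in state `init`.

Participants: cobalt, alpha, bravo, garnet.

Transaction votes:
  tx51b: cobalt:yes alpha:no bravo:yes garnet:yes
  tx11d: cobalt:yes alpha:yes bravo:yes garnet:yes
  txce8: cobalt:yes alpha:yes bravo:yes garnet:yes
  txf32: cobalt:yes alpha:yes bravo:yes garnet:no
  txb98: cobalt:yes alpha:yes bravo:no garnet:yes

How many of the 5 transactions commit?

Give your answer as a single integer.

tx51b: no from alpha -> abort (commits=0)
tx11d: all yes -> commit (commits=1)
txce8: all yes -> commit (commits=2)
txf32: no from garnet -> abort (commits=2)
txb98: no from bravo -> abort (commits=2)

Answer: 2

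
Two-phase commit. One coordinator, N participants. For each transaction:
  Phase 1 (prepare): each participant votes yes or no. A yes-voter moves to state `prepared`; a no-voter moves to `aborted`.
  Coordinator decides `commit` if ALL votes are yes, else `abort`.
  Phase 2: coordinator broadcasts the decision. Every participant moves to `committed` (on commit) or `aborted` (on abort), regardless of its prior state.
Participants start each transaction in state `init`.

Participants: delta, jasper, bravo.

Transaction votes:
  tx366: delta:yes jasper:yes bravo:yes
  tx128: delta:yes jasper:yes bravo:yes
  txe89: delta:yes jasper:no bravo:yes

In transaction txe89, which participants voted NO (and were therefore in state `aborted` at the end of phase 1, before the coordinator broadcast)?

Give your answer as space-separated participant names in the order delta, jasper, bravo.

Txn txe89 phase 1: delta yes -> prepared; jasper no -> aborted; bravo yes -> prepared

Answer: jasper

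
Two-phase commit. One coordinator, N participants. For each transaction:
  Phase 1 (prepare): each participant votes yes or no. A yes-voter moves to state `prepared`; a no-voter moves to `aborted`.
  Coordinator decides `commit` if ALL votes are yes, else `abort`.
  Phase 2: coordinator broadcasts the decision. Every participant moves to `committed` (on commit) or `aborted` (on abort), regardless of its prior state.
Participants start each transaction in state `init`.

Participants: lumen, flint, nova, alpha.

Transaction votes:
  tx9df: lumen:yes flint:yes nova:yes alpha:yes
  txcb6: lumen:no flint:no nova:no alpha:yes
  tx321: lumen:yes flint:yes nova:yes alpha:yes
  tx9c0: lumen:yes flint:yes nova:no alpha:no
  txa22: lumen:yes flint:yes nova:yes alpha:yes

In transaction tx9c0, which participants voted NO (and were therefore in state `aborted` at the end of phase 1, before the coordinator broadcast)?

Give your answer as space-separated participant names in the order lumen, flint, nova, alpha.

Txn tx9c0 phase 1: lumen yes -> prepared; flint yes -> prepared; nova no -> aborted; alpha no -> aborted

Answer: nova alpha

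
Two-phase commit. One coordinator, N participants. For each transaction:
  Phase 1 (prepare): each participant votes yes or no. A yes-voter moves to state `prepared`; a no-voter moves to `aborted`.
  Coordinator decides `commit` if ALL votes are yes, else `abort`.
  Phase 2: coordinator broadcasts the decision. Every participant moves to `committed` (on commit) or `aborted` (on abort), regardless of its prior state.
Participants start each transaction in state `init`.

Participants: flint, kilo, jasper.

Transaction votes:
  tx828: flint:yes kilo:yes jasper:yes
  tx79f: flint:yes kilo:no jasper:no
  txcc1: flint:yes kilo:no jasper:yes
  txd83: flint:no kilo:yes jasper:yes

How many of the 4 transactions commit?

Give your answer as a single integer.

Answer: 1

Derivation:
tx828: all yes -> commit (commits=1)
tx79f: no from kilo, jasper -> abort (commits=1)
txcc1: no from kilo -> abort (commits=1)
txd83: no from flint -> abort (commits=1)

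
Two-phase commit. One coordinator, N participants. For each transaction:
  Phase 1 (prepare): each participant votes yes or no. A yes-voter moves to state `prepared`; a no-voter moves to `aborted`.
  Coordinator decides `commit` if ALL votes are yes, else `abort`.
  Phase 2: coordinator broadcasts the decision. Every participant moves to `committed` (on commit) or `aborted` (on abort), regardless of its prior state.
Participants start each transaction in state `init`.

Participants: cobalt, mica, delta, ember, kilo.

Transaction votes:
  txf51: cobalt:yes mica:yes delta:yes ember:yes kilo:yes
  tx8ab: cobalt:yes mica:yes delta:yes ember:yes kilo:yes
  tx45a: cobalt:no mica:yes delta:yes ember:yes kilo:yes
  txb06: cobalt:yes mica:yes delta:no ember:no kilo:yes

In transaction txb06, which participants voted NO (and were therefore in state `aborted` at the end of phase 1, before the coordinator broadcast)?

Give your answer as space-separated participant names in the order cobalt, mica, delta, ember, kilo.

Answer: delta ember

Derivation:
Txn txb06 phase 1: cobalt yes -> prepared; mica yes -> prepared; delta no -> aborted; ember no -> aborted; kilo yes -> prepared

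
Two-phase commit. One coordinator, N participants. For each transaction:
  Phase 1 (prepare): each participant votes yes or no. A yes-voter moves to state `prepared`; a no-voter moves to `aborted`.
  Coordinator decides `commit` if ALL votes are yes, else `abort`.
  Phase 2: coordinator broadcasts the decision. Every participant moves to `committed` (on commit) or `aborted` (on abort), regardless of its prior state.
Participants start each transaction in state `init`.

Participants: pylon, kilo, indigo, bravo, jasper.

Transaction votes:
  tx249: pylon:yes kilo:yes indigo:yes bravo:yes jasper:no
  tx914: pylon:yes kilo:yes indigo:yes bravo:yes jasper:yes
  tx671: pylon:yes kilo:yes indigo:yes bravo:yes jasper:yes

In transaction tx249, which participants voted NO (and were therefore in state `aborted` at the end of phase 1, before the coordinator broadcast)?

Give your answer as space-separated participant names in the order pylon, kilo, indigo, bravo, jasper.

Txn tx249 phase 1: pylon yes -> prepared; kilo yes -> prepared; indigo yes -> prepared; bravo yes -> prepared; jasper no -> aborted

Answer: jasper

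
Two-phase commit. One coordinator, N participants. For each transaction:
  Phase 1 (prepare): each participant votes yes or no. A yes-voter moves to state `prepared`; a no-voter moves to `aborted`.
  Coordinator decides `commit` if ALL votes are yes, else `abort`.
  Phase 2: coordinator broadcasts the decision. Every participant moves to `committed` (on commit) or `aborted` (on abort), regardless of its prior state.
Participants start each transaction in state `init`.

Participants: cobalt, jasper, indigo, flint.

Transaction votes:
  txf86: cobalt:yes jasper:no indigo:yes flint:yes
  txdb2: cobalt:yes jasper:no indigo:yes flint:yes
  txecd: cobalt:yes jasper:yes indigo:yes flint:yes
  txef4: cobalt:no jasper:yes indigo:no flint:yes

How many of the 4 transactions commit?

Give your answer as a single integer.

txf86: no from jasper -> abort (commits=0)
txdb2: no from jasper -> abort (commits=0)
txecd: all yes -> commit (commits=1)
txef4: no from cobalt, indigo -> abort (commits=1)

Answer: 1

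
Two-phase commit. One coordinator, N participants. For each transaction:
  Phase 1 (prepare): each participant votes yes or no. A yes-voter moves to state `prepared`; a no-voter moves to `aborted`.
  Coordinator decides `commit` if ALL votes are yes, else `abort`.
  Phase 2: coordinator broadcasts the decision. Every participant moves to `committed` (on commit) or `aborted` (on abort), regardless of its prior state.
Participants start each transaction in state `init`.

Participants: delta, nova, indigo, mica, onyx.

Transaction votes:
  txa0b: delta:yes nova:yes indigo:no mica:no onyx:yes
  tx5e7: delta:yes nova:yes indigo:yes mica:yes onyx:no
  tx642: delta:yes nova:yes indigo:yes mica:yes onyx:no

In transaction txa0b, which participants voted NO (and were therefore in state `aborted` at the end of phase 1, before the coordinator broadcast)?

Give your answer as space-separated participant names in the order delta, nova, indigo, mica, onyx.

Txn txa0b phase 1: delta yes -> prepared; nova yes -> prepared; indigo no -> aborted; mica no -> aborted; onyx yes -> prepared

Answer: indigo mica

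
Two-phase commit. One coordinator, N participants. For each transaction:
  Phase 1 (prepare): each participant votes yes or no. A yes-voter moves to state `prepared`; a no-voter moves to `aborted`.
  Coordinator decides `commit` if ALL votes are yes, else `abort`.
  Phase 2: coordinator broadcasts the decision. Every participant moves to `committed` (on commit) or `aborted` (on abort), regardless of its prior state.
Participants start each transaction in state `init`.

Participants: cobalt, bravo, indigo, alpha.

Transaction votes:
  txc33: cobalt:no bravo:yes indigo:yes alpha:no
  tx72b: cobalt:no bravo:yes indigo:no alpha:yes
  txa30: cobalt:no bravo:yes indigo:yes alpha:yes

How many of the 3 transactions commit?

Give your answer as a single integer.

txc33: no from cobalt, alpha -> abort (commits=0)
tx72b: no from cobalt, indigo -> abort (commits=0)
txa30: no from cobalt -> abort (commits=0)

Answer: 0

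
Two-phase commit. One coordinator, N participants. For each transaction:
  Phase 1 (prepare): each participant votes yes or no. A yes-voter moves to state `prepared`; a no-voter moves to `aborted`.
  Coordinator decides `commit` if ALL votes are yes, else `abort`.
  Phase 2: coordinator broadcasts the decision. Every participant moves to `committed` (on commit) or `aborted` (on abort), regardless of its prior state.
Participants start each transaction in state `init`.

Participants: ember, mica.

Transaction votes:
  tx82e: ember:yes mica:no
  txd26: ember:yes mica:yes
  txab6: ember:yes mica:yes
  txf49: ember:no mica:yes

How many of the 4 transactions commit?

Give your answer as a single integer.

tx82e: no from mica -> abort (commits=0)
txd26: all yes -> commit (commits=1)
txab6: all yes -> commit (commits=2)
txf49: no from ember -> abort (commits=2)

Answer: 2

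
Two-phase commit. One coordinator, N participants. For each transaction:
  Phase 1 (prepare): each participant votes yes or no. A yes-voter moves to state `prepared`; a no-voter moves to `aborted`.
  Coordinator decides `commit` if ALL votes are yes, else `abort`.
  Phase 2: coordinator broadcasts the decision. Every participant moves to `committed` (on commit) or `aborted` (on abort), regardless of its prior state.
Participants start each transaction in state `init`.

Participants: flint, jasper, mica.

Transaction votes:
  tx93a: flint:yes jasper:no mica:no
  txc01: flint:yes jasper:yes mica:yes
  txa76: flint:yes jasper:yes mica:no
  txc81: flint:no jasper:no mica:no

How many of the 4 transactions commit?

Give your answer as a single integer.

Answer: 1

Derivation:
tx93a: no from jasper, mica -> abort (commits=0)
txc01: all yes -> commit (commits=1)
txa76: no from mica -> abort (commits=1)
txc81: no from flint, jasper, mica -> abort (commits=1)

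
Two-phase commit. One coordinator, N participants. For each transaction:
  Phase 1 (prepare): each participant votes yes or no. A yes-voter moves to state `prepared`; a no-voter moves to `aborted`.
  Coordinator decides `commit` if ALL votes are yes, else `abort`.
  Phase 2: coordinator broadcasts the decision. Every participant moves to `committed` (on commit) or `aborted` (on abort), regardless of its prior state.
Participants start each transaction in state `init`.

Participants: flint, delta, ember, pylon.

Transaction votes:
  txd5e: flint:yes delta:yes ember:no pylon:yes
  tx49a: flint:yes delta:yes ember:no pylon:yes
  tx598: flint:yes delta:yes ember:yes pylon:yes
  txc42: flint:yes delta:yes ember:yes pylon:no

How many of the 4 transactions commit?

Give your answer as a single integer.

Answer: 1

Derivation:
txd5e: no from ember -> abort (commits=0)
tx49a: no from ember -> abort (commits=0)
tx598: all yes -> commit (commits=1)
txc42: no from pylon -> abort (commits=1)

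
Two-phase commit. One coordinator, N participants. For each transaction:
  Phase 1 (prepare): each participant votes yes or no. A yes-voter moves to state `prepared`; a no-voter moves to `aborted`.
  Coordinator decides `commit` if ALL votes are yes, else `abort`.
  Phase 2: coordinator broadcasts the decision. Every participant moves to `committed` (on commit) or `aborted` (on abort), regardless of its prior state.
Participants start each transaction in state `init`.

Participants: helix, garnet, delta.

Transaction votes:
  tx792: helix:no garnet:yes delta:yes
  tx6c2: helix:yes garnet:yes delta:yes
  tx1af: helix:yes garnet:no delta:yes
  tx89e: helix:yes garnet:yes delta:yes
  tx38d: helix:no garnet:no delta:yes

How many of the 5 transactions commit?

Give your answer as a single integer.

tx792: no from helix -> abort (commits=0)
tx6c2: all yes -> commit (commits=1)
tx1af: no from garnet -> abort (commits=1)
tx89e: all yes -> commit (commits=2)
tx38d: no from helix, garnet -> abort (commits=2)

Answer: 2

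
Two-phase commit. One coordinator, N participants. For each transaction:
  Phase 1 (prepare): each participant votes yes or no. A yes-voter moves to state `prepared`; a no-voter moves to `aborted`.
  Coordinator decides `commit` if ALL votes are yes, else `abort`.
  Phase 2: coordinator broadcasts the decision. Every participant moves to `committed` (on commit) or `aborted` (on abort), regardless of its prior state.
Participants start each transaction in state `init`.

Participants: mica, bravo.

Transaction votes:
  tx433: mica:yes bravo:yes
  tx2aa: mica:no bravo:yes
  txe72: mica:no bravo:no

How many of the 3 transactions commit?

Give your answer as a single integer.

tx433: all yes -> commit (commits=1)
tx2aa: no from mica -> abort (commits=1)
txe72: no from mica, bravo -> abort (commits=1)

Answer: 1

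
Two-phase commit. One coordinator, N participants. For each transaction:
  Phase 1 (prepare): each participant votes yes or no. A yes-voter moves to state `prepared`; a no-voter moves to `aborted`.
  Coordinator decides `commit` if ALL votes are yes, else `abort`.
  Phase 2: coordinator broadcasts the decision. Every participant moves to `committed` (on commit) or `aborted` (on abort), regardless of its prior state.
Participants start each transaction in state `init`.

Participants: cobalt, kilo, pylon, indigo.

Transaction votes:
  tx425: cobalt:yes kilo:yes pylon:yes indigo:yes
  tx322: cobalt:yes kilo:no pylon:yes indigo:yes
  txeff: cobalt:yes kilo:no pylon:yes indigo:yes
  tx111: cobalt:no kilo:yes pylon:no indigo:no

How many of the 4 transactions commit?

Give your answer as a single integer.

Answer: 1

Derivation:
tx425: all yes -> commit (commits=1)
tx322: no from kilo -> abort (commits=1)
txeff: no from kilo -> abort (commits=1)
tx111: no from cobalt, pylon, indigo -> abort (commits=1)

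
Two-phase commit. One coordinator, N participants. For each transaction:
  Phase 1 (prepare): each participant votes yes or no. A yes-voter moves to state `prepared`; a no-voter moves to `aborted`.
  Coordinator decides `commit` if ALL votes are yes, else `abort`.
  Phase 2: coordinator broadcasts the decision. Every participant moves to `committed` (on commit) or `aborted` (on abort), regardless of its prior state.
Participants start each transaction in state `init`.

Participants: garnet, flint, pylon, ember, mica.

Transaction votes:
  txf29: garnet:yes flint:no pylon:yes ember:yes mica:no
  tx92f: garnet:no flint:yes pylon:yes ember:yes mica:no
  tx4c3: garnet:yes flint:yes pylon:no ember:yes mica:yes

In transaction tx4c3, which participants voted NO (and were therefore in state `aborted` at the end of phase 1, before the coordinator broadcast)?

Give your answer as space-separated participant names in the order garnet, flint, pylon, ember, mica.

Txn tx4c3 phase 1: garnet yes -> prepared; flint yes -> prepared; pylon no -> aborted; ember yes -> prepared; mica yes -> prepared

Answer: pylon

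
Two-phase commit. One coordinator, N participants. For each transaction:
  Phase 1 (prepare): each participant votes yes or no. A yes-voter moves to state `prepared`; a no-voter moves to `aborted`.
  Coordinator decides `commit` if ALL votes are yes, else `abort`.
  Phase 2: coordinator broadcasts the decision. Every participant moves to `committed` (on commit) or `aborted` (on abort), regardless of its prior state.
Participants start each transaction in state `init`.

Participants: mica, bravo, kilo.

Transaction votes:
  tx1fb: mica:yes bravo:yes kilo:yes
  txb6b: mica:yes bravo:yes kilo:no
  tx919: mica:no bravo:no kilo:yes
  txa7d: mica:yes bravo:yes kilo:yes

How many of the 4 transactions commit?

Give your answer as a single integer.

tx1fb: all yes -> commit (commits=1)
txb6b: no from kilo -> abort (commits=1)
tx919: no from mica, bravo -> abort (commits=1)
txa7d: all yes -> commit (commits=2)

Answer: 2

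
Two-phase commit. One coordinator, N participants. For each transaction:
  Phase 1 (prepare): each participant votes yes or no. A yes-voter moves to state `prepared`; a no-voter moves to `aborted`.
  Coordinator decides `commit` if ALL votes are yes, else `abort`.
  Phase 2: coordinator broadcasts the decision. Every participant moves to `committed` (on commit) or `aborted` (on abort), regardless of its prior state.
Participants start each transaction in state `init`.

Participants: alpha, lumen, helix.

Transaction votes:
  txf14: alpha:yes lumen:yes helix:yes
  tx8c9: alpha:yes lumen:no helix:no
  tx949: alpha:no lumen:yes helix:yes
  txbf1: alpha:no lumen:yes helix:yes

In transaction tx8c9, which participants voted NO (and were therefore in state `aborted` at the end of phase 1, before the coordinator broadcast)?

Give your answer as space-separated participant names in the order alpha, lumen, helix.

Txn tx8c9 phase 1: alpha yes -> prepared; lumen no -> aborted; helix no -> aborted

Answer: lumen helix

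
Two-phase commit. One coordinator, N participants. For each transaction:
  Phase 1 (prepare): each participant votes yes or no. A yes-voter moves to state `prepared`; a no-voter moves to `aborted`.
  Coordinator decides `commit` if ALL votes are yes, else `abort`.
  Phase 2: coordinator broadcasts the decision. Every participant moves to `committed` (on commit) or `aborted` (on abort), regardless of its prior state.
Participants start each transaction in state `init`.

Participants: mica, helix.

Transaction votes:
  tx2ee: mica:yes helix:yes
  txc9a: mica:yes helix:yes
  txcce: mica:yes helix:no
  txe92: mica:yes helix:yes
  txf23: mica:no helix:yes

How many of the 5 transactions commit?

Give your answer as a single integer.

Answer: 3

Derivation:
tx2ee: all yes -> commit (commits=1)
txc9a: all yes -> commit (commits=2)
txcce: no from helix -> abort (commits=2)
txe92: all yes -> commit (commits=3)
txf23: no from mica -> abort (commits=3)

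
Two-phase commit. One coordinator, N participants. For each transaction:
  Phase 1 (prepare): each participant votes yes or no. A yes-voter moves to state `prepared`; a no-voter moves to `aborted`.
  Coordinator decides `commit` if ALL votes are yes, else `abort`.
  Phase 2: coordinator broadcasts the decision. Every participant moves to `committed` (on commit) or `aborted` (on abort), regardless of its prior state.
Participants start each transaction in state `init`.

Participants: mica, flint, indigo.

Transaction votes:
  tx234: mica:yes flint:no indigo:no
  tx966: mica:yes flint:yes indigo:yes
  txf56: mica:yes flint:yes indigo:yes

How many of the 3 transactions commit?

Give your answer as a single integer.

Answer: 2

Derivation:
tx234: no from flint, indigo -> abort (commits=0)
tx966: all yes -> commit (commits=1)
txf56: all yes -> commit (commits=2)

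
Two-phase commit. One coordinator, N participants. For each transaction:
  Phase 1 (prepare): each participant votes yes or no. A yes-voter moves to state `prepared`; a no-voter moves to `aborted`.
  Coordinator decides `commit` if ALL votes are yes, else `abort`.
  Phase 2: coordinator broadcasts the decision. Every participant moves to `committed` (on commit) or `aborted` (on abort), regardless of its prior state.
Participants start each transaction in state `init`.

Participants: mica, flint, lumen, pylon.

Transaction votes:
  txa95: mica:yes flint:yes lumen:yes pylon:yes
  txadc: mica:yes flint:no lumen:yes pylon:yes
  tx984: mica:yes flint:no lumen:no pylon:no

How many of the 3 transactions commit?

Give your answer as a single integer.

txa95: all yes -> commit (commits=1)
txadc: no from flint -> abort (commits=1)
tx984: no from flint, lumen, pylon -> abort (commits=1)

Answer: 1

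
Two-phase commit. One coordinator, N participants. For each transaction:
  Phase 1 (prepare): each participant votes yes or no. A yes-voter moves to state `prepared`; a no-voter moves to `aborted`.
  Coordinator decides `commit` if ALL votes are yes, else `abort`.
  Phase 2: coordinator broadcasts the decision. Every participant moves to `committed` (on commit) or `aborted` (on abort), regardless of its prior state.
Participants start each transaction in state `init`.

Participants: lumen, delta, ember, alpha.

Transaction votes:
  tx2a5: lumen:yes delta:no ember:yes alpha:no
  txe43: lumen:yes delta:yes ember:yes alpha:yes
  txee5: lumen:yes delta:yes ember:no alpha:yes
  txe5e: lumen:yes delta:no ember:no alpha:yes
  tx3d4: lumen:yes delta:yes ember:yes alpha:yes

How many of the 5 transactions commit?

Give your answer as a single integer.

tx2a5: no from delta, alpha -> abort (commits=0)
txe43: all yes -> commit (commits=1)
txee5: no from ember -> abort (commits=1)
txe5e: no from delta, ember -> abort (commits=1)
tx3d4: all yes -> commit (commits=2)

Answer: 2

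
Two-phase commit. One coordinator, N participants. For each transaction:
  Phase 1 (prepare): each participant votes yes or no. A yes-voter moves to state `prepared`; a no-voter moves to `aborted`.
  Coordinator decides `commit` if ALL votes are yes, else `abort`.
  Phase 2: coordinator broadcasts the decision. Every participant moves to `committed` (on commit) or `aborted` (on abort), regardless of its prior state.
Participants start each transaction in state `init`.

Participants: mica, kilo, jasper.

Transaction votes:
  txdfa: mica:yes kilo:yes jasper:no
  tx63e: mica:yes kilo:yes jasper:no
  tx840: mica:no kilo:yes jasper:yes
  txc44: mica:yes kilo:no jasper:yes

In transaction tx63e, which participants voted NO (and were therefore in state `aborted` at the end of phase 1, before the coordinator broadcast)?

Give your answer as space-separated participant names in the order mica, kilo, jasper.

Answer: jasper

Derivation:
Txn tx63e phase 1: mica yes -> prepared; kilo yes -> prepared; jasper no -> aborted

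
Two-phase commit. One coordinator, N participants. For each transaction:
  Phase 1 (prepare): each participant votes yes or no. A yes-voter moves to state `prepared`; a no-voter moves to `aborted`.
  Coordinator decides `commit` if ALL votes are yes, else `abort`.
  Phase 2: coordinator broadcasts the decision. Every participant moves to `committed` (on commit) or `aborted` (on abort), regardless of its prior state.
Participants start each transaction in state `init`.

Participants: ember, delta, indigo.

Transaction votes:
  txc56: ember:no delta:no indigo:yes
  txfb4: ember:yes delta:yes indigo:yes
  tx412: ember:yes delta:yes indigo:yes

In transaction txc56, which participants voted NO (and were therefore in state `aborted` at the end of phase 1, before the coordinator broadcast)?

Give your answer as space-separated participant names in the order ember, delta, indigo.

Answer: ember delta

Derivation:
Txn txc56 phase 1: ember no -> aborted; delta no -> aborted; indigo yes -> prepared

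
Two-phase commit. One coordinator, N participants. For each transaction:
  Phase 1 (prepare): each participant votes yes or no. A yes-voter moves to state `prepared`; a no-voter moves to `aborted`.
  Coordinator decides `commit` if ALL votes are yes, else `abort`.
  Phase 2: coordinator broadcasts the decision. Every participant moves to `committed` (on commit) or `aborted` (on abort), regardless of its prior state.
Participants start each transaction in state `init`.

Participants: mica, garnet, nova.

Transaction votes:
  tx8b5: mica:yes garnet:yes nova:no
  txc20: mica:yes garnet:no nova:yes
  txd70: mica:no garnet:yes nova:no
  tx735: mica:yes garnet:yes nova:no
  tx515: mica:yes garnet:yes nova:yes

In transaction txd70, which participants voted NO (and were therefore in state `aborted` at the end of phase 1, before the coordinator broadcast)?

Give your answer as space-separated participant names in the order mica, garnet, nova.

Txn txd70 phase 1: mica no -> aborted; garnet yes -> prepared; nova no -> aborted

Answer: mica nova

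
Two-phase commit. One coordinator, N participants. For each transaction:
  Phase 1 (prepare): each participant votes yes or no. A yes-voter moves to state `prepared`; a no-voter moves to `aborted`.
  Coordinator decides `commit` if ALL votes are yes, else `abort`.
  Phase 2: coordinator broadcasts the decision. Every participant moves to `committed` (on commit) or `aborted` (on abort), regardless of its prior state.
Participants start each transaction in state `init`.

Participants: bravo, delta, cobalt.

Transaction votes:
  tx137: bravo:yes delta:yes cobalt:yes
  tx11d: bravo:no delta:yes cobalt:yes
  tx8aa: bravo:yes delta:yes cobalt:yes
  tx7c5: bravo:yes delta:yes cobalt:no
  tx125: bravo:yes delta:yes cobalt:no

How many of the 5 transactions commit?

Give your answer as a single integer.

tx137: all yes -> commit (commits=1)
tx11d: no from bravo -> abort (commits=1)
tx8aa: all yes -> commit (commits=2)
tx7c5: no from cobalt -> abort (commits=2)
tx125: no from cobalt -> abort (commits=2)

Answer: 2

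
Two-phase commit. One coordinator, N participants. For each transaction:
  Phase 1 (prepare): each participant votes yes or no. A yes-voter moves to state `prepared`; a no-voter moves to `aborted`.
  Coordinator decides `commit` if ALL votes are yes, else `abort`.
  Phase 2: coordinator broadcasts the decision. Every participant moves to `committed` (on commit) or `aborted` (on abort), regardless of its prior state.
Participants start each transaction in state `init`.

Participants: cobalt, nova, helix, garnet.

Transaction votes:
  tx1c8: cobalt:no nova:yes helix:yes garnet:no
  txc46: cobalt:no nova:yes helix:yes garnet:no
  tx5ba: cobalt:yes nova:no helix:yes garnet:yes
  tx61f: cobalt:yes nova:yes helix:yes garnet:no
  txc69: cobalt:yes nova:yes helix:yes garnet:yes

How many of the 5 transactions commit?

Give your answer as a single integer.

tx1c8: no from cobalt, garnet -> abort (commits=0)
txc46: no from cobalt, garnet -> abort (commits=0)
tx5ba: no from nova -> abort (commits=0)
tx61f: no from garnet -> abort (commits=0)
txc69: all yes -> commit (commits=1)

Answer: 1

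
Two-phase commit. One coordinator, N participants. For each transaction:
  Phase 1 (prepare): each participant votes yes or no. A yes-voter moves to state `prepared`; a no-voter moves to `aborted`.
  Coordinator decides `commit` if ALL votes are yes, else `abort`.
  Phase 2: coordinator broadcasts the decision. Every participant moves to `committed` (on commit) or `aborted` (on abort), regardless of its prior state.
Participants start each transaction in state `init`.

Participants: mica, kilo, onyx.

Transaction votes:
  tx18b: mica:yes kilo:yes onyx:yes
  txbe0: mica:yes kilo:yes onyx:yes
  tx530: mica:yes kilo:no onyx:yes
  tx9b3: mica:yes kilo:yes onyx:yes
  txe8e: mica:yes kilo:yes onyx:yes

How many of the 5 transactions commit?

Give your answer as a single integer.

tx18b: all yes -> commit (commits=1)
txbe0: all yes -> commit (commits=2)
tx530: no from kilo -> abort (commits=2)
tx9b3: all yes -> commit (commits=3)
txe8e: all yes -> commit (commits=4)

Answer: 4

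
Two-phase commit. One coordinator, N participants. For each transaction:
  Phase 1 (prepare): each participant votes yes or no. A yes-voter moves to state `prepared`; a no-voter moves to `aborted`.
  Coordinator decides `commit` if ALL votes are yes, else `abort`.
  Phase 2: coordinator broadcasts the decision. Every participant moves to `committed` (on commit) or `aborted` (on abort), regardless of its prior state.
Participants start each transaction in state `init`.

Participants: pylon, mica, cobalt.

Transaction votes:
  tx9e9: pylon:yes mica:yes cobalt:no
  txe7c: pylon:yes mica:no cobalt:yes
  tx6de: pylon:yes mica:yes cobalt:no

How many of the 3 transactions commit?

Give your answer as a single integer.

Answer: 0

Derivation:
tx9e9: no from cobalt -> abort (commits=0)
txe7c: no from mica -> abort (commits=0)
tx6de: no from cobalt -> abort (commits=0)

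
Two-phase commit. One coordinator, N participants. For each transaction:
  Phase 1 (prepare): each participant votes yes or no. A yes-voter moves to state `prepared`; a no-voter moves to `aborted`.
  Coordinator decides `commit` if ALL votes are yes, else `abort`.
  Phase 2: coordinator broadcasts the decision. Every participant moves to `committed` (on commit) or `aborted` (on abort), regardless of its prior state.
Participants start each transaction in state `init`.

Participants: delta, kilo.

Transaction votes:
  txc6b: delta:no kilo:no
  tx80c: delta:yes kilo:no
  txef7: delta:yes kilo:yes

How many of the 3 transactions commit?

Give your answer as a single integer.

txc6b: no from delta, kilo -> abort (commits=0)
tx80c: no from kilo -> abort (commits=0)
txef7: all yes -> commit (commits=1)

Answer: 1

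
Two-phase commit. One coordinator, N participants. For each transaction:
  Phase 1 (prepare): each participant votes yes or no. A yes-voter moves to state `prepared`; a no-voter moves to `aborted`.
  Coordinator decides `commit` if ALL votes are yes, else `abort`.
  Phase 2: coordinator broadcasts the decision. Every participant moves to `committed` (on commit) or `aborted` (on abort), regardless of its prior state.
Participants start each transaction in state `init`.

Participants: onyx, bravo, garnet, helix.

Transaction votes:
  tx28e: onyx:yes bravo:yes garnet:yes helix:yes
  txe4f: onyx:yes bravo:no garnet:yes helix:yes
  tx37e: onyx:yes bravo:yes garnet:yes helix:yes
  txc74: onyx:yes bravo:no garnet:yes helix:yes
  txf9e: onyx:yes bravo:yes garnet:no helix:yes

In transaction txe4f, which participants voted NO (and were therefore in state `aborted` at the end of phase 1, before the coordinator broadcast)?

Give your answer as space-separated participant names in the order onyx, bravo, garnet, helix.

Txn txe4f phase 1: onyx yes -> prepared; bravo no -> aborted; garnet yes -> prepared; helix yes -> prepared

Answer: bravo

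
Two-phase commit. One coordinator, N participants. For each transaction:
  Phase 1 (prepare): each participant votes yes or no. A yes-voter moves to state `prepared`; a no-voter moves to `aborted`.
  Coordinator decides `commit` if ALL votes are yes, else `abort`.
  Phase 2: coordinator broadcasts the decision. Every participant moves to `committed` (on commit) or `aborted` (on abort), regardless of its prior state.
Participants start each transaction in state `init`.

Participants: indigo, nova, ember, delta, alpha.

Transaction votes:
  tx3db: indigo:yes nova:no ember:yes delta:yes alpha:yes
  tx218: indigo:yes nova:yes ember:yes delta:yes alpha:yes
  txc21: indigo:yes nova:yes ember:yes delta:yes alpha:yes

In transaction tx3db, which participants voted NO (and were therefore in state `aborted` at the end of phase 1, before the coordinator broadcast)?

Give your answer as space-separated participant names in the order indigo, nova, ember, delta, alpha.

Answer: nova

Derivation:
Txn tx3db phase 1: indigo yes -> prepared; nova no -> aborted; ember yes -> prepared; delta yes -> prepared; alpha yes -> prepared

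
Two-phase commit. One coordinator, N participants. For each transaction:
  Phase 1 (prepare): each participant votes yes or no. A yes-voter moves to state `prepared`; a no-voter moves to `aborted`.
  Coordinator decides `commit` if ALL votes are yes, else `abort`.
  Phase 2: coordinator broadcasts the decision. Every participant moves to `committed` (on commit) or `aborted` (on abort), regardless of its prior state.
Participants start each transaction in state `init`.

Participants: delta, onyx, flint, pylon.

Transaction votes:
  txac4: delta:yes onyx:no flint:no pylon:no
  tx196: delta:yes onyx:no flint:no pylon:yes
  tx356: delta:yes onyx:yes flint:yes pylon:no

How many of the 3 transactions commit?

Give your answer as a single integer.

Answer: 0

Derivation:
txac4: no from onyx, flint, pylon -> abort (commits=0)
tx196: no from onyx, flint -> abort (commits=0)
tx356: no from pylon -> abort (commits=0)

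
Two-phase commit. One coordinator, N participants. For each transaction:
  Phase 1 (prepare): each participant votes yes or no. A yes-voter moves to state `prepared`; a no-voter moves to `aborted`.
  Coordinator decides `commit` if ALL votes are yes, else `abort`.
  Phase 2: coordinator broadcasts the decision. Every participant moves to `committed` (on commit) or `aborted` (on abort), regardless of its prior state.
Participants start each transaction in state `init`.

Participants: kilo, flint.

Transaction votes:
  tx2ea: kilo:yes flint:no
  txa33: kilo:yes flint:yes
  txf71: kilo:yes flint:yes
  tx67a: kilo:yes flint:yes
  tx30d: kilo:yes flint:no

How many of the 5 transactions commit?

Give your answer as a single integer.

tx2ea: no from flint -> abort (commits=0)
txa33: all yes -> commit (commits=1)
txf71: all yes -> commit (commits=2)
tx67a: all yes -> commit (commits=3)
tx30d: no from flint -> abort (commits=3)

Answer: 3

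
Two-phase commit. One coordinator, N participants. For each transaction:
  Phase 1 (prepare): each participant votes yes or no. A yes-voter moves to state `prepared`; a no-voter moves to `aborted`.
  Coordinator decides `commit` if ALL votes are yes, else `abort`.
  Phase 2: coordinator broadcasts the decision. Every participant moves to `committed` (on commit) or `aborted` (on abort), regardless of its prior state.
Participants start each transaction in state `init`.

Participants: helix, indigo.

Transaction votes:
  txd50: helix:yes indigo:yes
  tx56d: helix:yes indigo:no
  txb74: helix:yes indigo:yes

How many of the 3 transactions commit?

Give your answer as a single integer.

Answer: 2

Derivation:
txd50: all yes -> commit (commits=1)
tx56d: no from indigo -> abort (commits=1)
txb74: all yes -> commit (commits=2)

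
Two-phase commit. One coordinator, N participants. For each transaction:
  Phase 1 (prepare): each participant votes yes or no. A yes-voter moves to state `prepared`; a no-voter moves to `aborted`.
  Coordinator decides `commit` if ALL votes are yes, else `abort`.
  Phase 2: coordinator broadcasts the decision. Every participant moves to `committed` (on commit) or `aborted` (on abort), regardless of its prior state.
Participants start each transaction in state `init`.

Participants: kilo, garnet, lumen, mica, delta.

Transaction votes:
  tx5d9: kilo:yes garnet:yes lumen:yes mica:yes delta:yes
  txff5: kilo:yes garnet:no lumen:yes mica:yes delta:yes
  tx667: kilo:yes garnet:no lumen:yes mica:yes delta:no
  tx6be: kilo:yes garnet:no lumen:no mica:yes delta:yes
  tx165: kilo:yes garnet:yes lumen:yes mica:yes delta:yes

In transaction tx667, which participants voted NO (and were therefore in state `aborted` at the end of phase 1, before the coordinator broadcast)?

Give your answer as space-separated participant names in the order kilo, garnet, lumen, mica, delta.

Txn tx667 phase 1: kilo yes -> prepared; garnet no -> aborted; lumen yes -> prepared; mica yes -> prepared; delta no -> aborted

Answer: garnet delta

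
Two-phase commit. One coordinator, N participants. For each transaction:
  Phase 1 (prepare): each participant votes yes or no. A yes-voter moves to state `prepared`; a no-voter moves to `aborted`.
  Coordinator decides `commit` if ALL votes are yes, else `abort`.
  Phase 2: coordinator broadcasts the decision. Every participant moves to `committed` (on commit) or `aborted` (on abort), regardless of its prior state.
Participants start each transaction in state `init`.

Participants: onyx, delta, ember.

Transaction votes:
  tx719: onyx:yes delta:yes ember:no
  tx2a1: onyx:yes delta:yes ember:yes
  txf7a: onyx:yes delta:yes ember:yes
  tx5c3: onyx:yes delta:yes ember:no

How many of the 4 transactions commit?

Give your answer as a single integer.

Answer: 2

Derivation:
tx719: no from ember -> abort (commits=0)
tx2a1: all yes -> commit (commits=1)
txf7a: all yes -> commit (commits=2)
tx5c3: no from ember -> abort (commits=2)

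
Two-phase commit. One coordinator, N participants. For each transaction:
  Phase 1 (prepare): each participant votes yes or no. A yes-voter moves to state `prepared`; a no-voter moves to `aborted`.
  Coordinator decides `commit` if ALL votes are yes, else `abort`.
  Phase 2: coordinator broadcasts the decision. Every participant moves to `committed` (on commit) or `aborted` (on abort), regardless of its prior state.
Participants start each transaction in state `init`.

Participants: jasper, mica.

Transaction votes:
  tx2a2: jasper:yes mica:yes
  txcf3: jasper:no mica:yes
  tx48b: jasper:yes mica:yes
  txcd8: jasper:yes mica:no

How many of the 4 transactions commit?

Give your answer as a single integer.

tx2a2: all yes -> commit (commits=1)
txcf3: no from jasper -> abort (commits=1)
tx48b: all yes -> commit (commits=2)
txcd8: no from mica -> abort (commits=2)

Answer: 2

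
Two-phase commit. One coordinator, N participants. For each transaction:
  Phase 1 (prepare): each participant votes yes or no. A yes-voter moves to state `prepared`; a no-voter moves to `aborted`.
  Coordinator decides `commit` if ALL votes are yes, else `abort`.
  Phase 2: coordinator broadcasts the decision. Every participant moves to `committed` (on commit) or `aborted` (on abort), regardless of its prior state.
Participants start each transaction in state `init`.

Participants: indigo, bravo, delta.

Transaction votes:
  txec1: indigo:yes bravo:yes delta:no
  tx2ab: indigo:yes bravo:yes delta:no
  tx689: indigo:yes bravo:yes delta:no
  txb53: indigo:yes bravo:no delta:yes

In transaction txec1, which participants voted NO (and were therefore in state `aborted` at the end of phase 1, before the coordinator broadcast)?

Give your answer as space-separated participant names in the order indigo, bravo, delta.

Txn txec1 phase 1: indigo yes -> prepared; bravo yes -> prepared; delta no -> aborted

Answer: delta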